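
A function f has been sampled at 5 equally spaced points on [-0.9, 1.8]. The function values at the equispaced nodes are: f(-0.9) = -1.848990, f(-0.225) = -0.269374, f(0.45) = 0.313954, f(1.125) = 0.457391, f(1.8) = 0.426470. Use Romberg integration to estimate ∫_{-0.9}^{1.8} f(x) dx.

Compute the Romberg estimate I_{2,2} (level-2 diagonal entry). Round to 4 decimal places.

-0.0052

I_{0,0} (trapezoid, 1 panel, h=2.7000): -1.920402
I_{1,0} (trapezoid, 2 panels, h=1.3500): -0.536363
I_{2,0} (trapezoid, 4 panels, h=0.6750): -0.141270
I_{1,1} = -0.536363 + (-0.536363 − (-1.920402))/3 = -0.075017
I_{2,1} = -0.141270 + (-0.141270 − (-0.536363))/3 = -0.009572
I_{2,2} = -0.009572 + (-0.009572 − (-0.075017))/15 = -0.005209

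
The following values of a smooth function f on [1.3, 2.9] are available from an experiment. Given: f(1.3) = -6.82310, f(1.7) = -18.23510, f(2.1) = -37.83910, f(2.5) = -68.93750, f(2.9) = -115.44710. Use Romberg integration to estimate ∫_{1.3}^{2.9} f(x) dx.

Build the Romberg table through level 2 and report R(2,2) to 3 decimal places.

R(0,0) (trapezoid, 1 panel, h=1.6000): -97.81616
R(1,0) (trapezoid, 2 panels, h=0.8000): -79.17936
R(2,0) (trapezoid, 4 panels, h=0.4000): -74.45872
R(1,1) = -79.17936 + (-79.17936 − (-97.81616))/3 = -72.96709
R(2,1) = -74.45872 + (-74.45872 − (-79.17936))/3 = -72.88517
R(2,2) = -72.88517 + (-72.88517 − (-72.96709))/15 = -72.87971

-72.880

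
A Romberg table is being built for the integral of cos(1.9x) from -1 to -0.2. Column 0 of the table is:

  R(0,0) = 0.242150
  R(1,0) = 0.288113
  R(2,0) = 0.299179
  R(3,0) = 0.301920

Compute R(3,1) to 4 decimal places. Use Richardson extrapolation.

R(3,1) = 0.301920 + (0.301920 − 0.299179)/3 = 0.302834

0.3028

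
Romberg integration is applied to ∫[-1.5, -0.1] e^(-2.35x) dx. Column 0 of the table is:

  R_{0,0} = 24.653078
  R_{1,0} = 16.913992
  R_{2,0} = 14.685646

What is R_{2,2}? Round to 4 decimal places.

13.9168

Richardson extrapolation on the trapezoidal column (denominator 4−1=3):
R_{1,1} = 16.913992 + (16.913992 − 24.653078)/3 = 14.334297
R_{2,1} = (4·14.685646 − 16.913992) / 3 = 13.942864
R_{2,2} = 13.942864 + (13.942864 − 14.334297)/15 = 13.916768
(Column j=1 coincides with Simpson's rule on the same nodes.)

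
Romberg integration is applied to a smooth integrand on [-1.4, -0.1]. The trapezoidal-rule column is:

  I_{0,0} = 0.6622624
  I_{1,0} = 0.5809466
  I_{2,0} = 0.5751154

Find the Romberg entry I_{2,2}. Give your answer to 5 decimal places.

0.57446

I_{1,1} = (4·0.5809466 − 0.6622624) / 3 = 0.5538413
I_{2,1} = (4·0.5751154 − 0.5809466) / 3 = 0.5731717
I_{2,2} = (16·0.5731717 − 0.5538413) / 15 = 0.5744604
(Column j=1 coincides with Simpson's rule on the same nodes.)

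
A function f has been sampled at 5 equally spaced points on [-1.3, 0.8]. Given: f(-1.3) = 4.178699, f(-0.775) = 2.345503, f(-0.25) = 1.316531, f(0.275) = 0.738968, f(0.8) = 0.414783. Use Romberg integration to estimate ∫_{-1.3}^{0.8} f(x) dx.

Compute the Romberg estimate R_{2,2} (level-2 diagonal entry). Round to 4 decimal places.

R_{0,0} (trapezoid, 1 panel, h=2.1000): 4.823156
R_{1,0} (trapezoid, 2 panels, h=1.0500): 3.793936
R_{2,0} (trapezoid, 4 panels, h=0.5250): 3.516315
R_{1,1} = 3.793936 + (3.793936 − 4.823156)/3 = 3.450863
R_{2,1} = 3.516315 + (3.516315 − 3.793936)/3 = 3.423775
R_{2,2} = 3.423775 + (3.423775 − 3.450863)/15 = 3.421969

3.4220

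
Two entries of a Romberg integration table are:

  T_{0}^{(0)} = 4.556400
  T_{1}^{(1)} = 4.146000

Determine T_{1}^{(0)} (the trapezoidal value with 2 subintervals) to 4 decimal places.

4.2486

From T_{1}^{(1)} = (4·T_{1}^{(0)} − T_{0}^{(0)})/3, solve for T_{1}^{(0)}:
4·T_{1}^{(0)} = 3·4.146000 + 4.556400 = 16.994400
T_{1}^{(0)} = 4.248600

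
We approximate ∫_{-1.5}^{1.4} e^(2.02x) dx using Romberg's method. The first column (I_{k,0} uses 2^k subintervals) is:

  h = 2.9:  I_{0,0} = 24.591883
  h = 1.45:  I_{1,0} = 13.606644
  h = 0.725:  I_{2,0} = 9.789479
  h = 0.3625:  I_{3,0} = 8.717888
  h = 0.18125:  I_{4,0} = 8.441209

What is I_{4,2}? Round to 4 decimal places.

8.3482

Richardson extrapolation on the trapezoidal column (denominator 4−1=3):
I_{3,1} = 8.717888 + (8.717888 − 9.789479)/3 = 8.360691
I_{4,1} = 8.441209 + (8.441209 − 8.717888)/3 = 8.348983
I_{4,2} = 8.348983 + (8.348983 − 8.360691)/15 = 8.348202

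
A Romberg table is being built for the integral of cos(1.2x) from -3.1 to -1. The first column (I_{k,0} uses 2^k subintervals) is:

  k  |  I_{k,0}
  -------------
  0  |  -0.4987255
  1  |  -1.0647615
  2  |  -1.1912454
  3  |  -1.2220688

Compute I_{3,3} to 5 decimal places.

I_{1,1} = (4·(-1.0647615) − (-0.4987255)) / 3 = -1.2534402
I_{2,1} = -1.1912454 + (-1.1912454 − (-1.0647615))/3 = -1.2334067
I_{3,1} = (4·(-1.2220688) − (-1.1912454)) / 3 = -1.2323433
I_{2,2} = (16·(-1.2334067) − (-1.2534402)) / 15 = -1.2320711
I_{3,2} = (16·(-1.2323433) − (-1.2334067)) / 15 = -1.2322724
I_{3,3} = (64·(-1.2322724) − (-1.2320711)) / 63 = -1.2322756

-1.23228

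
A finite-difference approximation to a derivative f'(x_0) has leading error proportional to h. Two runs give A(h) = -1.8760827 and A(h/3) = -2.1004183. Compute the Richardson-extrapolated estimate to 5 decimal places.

The leading error scales as h; refining by a factor of 3 reduces it by 3^1 = 3.
Extrapolated value = (3·A(h/3) − A(h)) / (3 − 1)
= (3·(-2.1004183) − (-1.8760827)) / 2
= -4.4251722 / 2 = -2.2125861

-2.21259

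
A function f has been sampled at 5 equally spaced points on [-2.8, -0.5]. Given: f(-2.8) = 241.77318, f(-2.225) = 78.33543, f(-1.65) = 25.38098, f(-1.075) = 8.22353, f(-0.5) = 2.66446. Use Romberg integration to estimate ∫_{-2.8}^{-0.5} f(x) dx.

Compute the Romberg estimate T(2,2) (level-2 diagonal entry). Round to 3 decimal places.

T(0,0) (trapezoid, 1 panel, h=2.3000): 281.10329
T(1,0) (trapezoid, 2 panels, h=1.1500): 169.73977
T(2,0) (trapezoid, 4 panels, h=0.5750): 134.64129
T(1,1) = 169.73977 + (169.73977 − 281.10329)/3 = 132.61860
T(2,1) = 134.64129 + (134.64129 − 169.73977)/3 = 122.94180
T(2,2) = 122.94180 + (122.94180 − 132.61860)/15 = 122.29668

122.297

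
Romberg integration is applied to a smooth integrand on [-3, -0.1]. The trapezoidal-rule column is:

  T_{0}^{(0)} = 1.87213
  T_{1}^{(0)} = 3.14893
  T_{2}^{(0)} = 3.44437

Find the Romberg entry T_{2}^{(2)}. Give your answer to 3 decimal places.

Richardson extrapolation on the trapezoidal column (denominator 4−1=3):
T_{1}^{(1)} = (4·3.14893 − 1.87213) / 3 = 3.57453
T_{2}^{(1)} = (4·3.44437 − 3.14893) / 3 = 3.54285
T_{2}^{(2)} = (16·3.54285 − 3.57453) / 15 = 3.54074

3.541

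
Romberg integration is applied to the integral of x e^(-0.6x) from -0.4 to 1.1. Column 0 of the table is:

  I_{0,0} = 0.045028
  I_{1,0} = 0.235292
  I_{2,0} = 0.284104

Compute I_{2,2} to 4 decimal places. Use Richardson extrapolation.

Richardson extrapolation on the trapezoidal column (denominator 4−1=3):
I_{1,1} = (4·0.235292 − 0.045028) / 3 = 0.298713
I_{2,1} = (4·0.284104 − 0.235292) / 3 = 0.300375
I_{2,2} = 0.300375 + (0.300375 − 0.298713)/15 = 0.300486

0.3005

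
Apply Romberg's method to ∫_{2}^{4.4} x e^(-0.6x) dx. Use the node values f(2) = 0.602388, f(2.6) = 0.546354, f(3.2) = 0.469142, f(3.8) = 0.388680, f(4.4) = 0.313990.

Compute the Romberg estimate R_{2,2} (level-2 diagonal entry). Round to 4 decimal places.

R_{0,0} (trapezoid, 1 panel, h=2.4000): 1.099654
R_{1,0} (trapezoid, 2 panels, h=1.2000): 1.112797
R_{2,0} (trapezoid, 4 panels, h=0.6000): 1.117419
R_{1,1} = 1.112797 + (1.112797 − 1.099654)/3 = 1.117178
R_{2,1} = 1.117419 + (1.117419 − 1.112797)/3 = 1.118960
R_{2,2} = 1.118960 + (1.118960 − 1.117178)/15 = 1.119079

1.1191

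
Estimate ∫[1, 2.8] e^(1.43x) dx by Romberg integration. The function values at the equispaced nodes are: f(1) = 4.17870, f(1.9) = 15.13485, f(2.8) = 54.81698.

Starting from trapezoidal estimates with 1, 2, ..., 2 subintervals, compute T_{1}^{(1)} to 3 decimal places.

35.861

T_{0}^{(0)} (trapezoid, 1 panel, h=1.8000): 53.09611
T_{1}^{(0)} (trapezoid, 2 panels, h=0.9000): 40.16942
T_{1}^{(1)} = 40.16942 + (40.16942 − 53.09611)/3 = 35.86052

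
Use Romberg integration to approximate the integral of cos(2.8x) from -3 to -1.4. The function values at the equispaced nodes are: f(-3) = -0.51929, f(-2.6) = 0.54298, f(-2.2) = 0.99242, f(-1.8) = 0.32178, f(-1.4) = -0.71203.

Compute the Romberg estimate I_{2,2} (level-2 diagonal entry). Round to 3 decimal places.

I_{0,0} (trapezoid, 1 panel, h=1.6000): -0.98506
I_{1,0} (trapezoid, 2 panels, h=0.8000): 0.30141
I_{2,0} (trapezoid, 4 panels, h=0.4000): 0.49661
I_{1,1} = 0.30141 + (0.30141 − (-0.98506))/3 = 0.73023
I_{2,1} = 0.49661 + (0.49661 − 0.30141)/3 = 0.56168
I_{2,2} = 0.56168 + (0.56168 − 0.73023)/15 = 0.55044

0.550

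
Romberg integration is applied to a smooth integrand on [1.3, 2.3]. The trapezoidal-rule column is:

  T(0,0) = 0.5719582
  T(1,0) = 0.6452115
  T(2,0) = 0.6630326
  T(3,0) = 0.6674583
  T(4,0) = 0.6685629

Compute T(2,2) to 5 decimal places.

0.66893

T(1,1) = (4·0.6452115 − 0.5719582) / 3 = 0.6696293
T(2,1) = (4·0.6630326 − 0.6452115) / 3 = 0.6689730
T(2,2) = 0.6689730 + (0.6689730 − 0.6696293)/15 = 0.6689292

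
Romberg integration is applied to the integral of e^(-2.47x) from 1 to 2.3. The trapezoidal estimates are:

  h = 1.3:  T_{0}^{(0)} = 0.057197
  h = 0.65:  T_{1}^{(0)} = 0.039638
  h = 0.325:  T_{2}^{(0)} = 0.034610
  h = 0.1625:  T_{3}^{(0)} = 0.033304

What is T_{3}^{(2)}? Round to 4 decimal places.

0.0329

Richardson extrapolation on the trapezoidal column (denominator 4−1=3):
T_{2}^{(1)} = (4·0.034610 − 0.039638) / 3 = 0.032934
T_{3}^{(1)} = 0.033304 + (0.033304 − 0.034610)/3 = 0.032869
T_{3}^{(2)} = 0.032869 + (0.032869 − 0.032934)/15 = 0.032865
(Column j=1 coincides with Simpson's rule on the same nodes.)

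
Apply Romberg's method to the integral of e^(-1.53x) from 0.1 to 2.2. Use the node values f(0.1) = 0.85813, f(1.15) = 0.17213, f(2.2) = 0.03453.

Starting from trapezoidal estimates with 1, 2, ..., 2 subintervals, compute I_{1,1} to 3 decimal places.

I_{0,0} (trapezoid, 1 panel, h=2.1000): 0.93729
I_{1,0} (trapezoid, 2 panels, h=1.0500): 0.64938
I_{1,1} = 0.64938 + (0.64938 − 0.93729)/3 = 0.55341

0.553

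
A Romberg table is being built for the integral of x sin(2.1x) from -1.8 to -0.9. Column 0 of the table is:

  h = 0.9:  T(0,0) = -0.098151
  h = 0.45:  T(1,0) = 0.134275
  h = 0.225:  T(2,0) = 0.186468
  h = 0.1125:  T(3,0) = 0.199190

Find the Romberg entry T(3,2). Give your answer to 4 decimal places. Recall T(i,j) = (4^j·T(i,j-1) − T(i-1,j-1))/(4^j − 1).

0.2034

T(2,1) = (4·0.186468 − 0.134275) / 3 = 0.203866
T(3,1) = (4·0.199190 − 0.186468) / 3 = 0.203431
T(3,2) = (16·0.203431 − 0.203866) / 15 = 0.203402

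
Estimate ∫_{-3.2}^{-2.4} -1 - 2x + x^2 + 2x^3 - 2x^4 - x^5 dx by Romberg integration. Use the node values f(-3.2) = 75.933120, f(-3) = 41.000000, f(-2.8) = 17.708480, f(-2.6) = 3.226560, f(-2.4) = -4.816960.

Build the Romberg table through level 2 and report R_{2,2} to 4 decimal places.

18.8939

R_{0,0} (trapezoid, 1 panel, h=0.8000): 28.446464
R_{1,0} (trapezoid, 2 panels, h=0.4000): 21.306624
R_{2,0} (trapezoid, 4 panels, h=0.2000): 19.498624
R_{1,1} = 21.306624 + (21.306624 − 28.446464)/3 = 18.926677
R_{2,1} = 19.498624 + (19.498624 − 21.306624)/3 = 18.895957
R_{2,2} = 18.895957 + (18.895957 − 18.926677)/15 = 18.893909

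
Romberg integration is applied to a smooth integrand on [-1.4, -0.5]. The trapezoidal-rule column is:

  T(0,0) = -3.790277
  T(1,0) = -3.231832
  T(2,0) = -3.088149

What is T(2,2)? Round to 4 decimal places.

Richardson extrapolation on the trapezoidal column (denominator 4−1=3):
T(1,1) = (4·(-3.231832) − (-3.790277)) / 3 = -3.045684
T(2,1) = -3.088149 + (-3.088149 − (-3.231832))/3 = -3.040255
T(2,2) = -3.040255 + (-3.040255 − (-3.045684))/15 = -3.039893

-3.0399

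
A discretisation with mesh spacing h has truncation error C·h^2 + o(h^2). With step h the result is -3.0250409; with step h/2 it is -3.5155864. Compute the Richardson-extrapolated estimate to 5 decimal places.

-3.67910

The leading error scales as h^2; refining by a factor of 2 reduces it by 2^2 = 4.
Extrapolated value = (4·A(h/2) − A(h)) / (4 − 1)
= (4·(-3.5155864) − (-3.0250409)) / 3
= -11.0373047 / 3 = -3.6791016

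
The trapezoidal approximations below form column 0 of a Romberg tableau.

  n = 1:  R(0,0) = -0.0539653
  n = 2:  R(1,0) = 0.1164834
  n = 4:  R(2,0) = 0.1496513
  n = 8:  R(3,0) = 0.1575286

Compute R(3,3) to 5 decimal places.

0.16012

R(1,1) = (4·0.1164834 − (-0.0539653)) / 3 = 0.1732996
R(2,1) = (4·0.1496513 − 0.1164834) / 3 = 0.1607073
R(3,1) = 0.1575286 + (0.1575286 − 0.1496513)/3 = 0.1601544
R(2,2) = 0.1607073 + (0.1607073 − 0.1732996)/15 = 0.1598678
R(3,2) = (16·0.1601544 − 0.1607073) / 15 = 0.1601175
R(3,3) = 0.1601175 + (0.1601175 − 0.1598678)/63 = 0.1601215
(Column j=1 coincides with Simpson's rule on the same nodes.)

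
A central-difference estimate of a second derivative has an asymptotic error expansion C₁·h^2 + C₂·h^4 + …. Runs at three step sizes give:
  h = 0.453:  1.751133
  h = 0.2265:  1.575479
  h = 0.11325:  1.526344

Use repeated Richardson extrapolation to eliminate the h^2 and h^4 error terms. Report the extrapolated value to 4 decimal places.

1.5095

First eliminate the h^2 term (factor 2^2 = 4):
  B₁ = (4·1.575479 − 1.751133)/3 = 1.516928
  B₂ = (4·1.526344 − 1.575479)/3 = 1.509966
Then eliminate the h^4 term (factor 2^4 = 16):
  (16·1.509966 − 1.516928)/15 = 1.509502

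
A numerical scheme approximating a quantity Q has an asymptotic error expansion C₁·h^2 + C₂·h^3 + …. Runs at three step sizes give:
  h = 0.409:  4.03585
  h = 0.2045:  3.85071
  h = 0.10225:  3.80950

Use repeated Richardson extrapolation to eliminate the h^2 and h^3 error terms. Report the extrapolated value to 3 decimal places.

3.797

First eliminate the h^2 term (factor 2^2 = 4):
  B₁ = (4·3.85071 − 4.03585)/3 = 3.78900
  B₂ = (4·3.80950 − 3.85071)/3 = 3.79576
Then eliminate the h^3 term (factor 2^3 = 8):
  (8·3.79576 − 3.78900)/7 = 3.79673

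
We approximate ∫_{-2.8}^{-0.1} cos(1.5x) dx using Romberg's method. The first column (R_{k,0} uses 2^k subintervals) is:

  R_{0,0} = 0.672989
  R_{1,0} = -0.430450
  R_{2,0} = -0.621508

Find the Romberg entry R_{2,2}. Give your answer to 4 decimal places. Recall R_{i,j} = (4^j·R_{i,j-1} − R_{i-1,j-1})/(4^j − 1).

-0.6777

R_{1,1} = (4·(-0.430450) − 0.672989) / 3 = -0.798263
R_{2,1} = (4·(-0.621508) − (-0.430450)) / 3 = -0.685194
R_{2,2} = -0.685194 + (-0.685194 − (-0.798263))/15 = -0.677656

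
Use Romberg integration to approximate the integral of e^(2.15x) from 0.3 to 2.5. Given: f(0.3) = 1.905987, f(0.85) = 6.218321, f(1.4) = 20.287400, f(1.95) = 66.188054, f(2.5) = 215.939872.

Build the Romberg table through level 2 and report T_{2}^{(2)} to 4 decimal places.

T_{0}^{(0)} (trapezoid, 1 panel, h=2.2000): 239.630445
T_{1}^{(0)} (trapezoid, 2 panels, h=1.1000): 142.131362
T_{2}^{(0)} (trapezoid, 4 panels, h=0.5500): 110.889187
T_{1}^{(1)} = 142.131362 + (142.131362 − 239.630445)/3 = 109.631668
T_{2}^{(1)} = 110.889187 + (110.889187 − 142.131362)/3 = 100.475129
T_{2}^{(2)} = 100.475129 + (100.475129 − 109.631668)/15 = 99.864693

99.8647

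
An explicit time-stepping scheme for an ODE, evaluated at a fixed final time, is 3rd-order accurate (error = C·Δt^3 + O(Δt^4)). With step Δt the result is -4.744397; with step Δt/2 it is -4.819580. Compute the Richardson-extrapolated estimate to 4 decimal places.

-4.8303

Extrapolated value = (8·A(Δt/2) − A(Δt)) / (8 − 1)
= (8·(-4.819580) − (-4.744397)) / 7
= -33.812243 / 7 = -4.830320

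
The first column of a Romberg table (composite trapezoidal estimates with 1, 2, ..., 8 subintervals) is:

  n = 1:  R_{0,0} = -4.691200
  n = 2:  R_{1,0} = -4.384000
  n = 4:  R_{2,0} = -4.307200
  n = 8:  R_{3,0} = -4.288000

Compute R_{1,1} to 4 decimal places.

R_{1,1} = (4·(-4.384000) − (-4.691200)) / 3 = -4.281600

-4.2816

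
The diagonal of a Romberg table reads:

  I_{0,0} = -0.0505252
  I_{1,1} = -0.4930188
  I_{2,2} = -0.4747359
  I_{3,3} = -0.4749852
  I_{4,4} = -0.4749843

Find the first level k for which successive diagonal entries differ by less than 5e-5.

k = 4

|I_{1,1} − I_{0,0}| = 0.4424936 ≥ 5e-5
|I_{2,2} − I_{1,1}| = 0.0182829 ≥ 5e-5
|I_{3,3} − I_{2,2}| = 0.0002493 ≥ 5e-5
|I_{4,4} − I_{3,3}| = 0.0000009 < 5e-5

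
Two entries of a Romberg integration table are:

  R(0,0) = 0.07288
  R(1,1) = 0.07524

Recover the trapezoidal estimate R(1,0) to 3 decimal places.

From R(1,1) = (4·R(1,0) − R(0,0))/3, solve for R(1,0):
4·R(1,0) = 3·0.07524 + 0.07288 = 0.29860
R(1,0) = 0.07465

0.075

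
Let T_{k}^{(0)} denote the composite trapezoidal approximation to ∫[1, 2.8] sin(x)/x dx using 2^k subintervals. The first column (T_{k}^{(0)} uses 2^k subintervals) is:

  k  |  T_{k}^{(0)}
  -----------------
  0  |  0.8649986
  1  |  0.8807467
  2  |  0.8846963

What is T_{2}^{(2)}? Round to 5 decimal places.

T_{1}^{(1)} = (4·0.8807467 − 0.8649986) / 3 = 0.8859961
T_{2}^{(1)} = (4·0.8846963 − 0.8807467) / 3 = 0.8860128
T_{2}^{(2)} = (16·0.8860128 − 0.8859961) / 15 = 0.8860139

0.88601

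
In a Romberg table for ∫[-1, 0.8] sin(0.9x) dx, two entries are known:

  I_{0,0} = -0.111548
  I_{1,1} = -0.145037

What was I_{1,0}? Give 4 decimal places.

From I_{1,1} = (4·I_{1,0} − I_{0,0})/3, solve for I_{1,0}:
4·I_{1,0} = 3·(-0.145037) + (-0.111548) = -0.546659
I_{1,0} = -0.136665

-0.1367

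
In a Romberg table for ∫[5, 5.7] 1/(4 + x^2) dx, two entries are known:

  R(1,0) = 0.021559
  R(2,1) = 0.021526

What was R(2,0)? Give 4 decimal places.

0.0215

From R(2,1) = (4·R(2,0) − R(1,0))/3, solve for R(2,0):
4·R(2,0) = 3·0.021526 + 0.021559 = 0.086137
R(2,0) = 0.021534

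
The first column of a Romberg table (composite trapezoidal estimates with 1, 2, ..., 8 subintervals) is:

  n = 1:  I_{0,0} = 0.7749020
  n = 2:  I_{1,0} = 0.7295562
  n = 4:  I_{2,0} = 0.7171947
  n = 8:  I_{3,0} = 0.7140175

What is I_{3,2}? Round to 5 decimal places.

Richardson extrapolation on the trapezoidal column (denominator 4−1=3):
I_{2,1} = 0.7171947 + (0.7171947 − 0.7295562)/3 = 0.7130742
I_{3,1} = (4·0.7140175 − 0.7171947) / 3 = 0.7129584
I_{3,2} = (16·0.7129584 − 0.7130742) / 15 = 0.7129507
(Column j=1 coincides with Simpson's rule on the same nodes.)

0.71295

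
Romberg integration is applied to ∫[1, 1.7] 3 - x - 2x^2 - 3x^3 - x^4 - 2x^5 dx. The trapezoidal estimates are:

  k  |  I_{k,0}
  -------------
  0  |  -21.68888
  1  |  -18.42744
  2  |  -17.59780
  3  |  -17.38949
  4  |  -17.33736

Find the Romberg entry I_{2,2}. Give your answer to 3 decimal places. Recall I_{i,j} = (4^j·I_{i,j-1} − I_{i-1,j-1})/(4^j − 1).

-17.320

Richardson extrapolation on the trapezoidal column (denominator 4−1=3):
I_{1,1} = -18.42744 + (-18.42744 − (-21.68888))/3 = -17.34029
I_{2,1} = (4·(-17.59780) − (-18.42744)) / 3 = -17.32125
I_{2,2} = -17.32125 + (-17.32125 − (-17.34029))/15 = -17.31998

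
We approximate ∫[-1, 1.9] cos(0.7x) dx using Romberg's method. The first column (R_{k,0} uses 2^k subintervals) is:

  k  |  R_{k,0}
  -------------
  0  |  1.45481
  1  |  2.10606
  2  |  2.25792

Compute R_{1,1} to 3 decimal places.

R_{1,1} = (4·2.10606 − 1.45481) / 3 = 2.32314

2.323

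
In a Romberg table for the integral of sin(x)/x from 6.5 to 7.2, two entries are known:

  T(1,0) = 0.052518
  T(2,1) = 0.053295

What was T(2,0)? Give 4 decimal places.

0.0531

From T(2,1) = (4·T(2,0) − T(1,0))/3, solve for T(2,0):
4·T(2,0) = 3·0.053295 + 0.052518 = 0.212403
T(2,0) = 0.053101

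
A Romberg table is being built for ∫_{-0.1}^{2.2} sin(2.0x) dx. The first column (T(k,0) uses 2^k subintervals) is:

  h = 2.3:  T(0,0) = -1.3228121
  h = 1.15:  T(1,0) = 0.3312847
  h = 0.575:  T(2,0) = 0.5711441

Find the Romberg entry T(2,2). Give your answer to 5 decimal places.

Richardson extrapolation on the trapezoidal column (denominator 4−1=3):
T(1,1) = 0.3312847 + (0.3312847 − (-1.3228121))/3 = 0.8826503
T(2,1) = (4·0.5711441 − 0.3312847) / 3 = 0.6510972
T(2,2) = (16·0.6510972 − 0.8826503) / 15 = 0.6356603

0.63566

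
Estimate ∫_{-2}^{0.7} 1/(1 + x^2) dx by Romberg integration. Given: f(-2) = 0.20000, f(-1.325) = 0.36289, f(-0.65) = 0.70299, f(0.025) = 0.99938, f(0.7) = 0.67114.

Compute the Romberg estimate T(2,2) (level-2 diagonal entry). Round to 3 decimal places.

T(0,0) (trapezoid, 1 panel, h=2.7000): 1.17604
T(1,0) (trapezoid, 2 panels, h=1.3500): 1.53706
T(2,0) (trapezoid, 4 panels, h=0.6750): 1.68806
T(1,1) = 1.53706 + (1.53706 − 1.17604)/3 = 1.65740
T(2,1) = 1.68806 + (1.68806 − 1.53706)/3 = 1.73839
T(2,2) = 1.73839 + (1.73839 − 1.65740)/15 = 1.74379

1.744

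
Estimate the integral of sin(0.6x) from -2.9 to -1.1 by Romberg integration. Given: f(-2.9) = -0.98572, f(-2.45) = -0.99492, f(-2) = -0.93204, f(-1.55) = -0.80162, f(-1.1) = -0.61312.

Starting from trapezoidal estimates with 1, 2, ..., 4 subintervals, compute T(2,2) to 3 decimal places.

T(0,0) (trapezoid, 1 panel, h=1.8000): -1.43896
T(1,0) (trapezoid, 2 panels, h=0.9000): -1.55831
T(2,0) (trapezoid, 4 panels, h=0.4500): -1.58760
T(1,1) = -1.55831 + (-1.55831 − (-1.43896))/3 = -1.59809
T(2,1) = -1.58760 + (-1.58760 − (-1.55831))/3 = -1.59736
T(2,2) = -1.59736 + (-1.59736 − (-1.59809))/15 = -1.59731

-1.597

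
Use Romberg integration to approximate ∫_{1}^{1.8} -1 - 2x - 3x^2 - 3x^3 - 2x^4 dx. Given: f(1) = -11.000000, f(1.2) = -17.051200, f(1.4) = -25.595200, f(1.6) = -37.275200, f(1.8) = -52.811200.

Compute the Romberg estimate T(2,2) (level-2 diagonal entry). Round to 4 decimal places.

T(0,0) (trapezoid, 1 panel, h=0.8000): -25.524480
T(1,0) (trapezoid, 2 panels, h=0.4000): -23.000320
T(2,0) (trapezoid, 4 panels, h=0.2000): -22.365440
T(1,1) = -23.000320 + (-23.000320 − (-25.524480))/3 = -22.158933
T(2,1) = -22.365440 + (-22.365440 − (-23.000320))/3 = -22.153813
T(2,2) = -22.153813 + (-22.153813 − (-22.158933))/15 = -22.153472

-22.1535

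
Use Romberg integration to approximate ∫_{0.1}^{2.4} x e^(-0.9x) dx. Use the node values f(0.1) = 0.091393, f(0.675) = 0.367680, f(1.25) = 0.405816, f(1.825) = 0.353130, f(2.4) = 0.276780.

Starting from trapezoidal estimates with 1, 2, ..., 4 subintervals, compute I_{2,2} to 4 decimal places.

I_{0,0} (trapezoid, 1 panel, h=2.3000): 0.423399
I_{1,0} (trapezoid, 2 panels, h=1.1500): 0.678388
I_{2,0} (trapezoid, 4 panels, h=0.5750): 0.753660
I_{1,1} = 0.678388 + (0.678388 − 0.423399)/3 = 0.763384
I_{2,1} = 0.753660 + (0.753660 − 0.678388)/3 = 0.778751
I_{2,2} = 0.778751 + (0.778751 − 0.763384)/15 = 0.779775

0.7798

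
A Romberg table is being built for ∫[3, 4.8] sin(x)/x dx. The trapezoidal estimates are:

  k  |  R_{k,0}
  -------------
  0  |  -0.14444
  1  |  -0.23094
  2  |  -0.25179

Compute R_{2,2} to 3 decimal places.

-0.259

Richardson extrapolation on the trapezoidal column (denominator 4−1=3):
R_{1,1} = -0.23094 + (-0.23094 − (-0.14444))/3 = -0.25977
R_{2,1} = -0.25179 + (-0.25179 − (-0.23094))/3 = -0.25874
R_{2,2} = -0.25874 + (-0.25874 − (-0.25977))/15 = -0.25867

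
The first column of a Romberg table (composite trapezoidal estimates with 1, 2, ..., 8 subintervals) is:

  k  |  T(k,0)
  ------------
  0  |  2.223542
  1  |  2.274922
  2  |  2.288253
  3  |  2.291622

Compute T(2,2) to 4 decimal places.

T(1,1) = 2.274922 + (2.274922 − 2.223542)/3 = 2.292049
T(2,1) = (4·2.288253 − 2.274922) / 3 = 2.292697
T(2,2) = 2.292697 + (2.292697 − 2.292049)/15 = 2.292740

2.2927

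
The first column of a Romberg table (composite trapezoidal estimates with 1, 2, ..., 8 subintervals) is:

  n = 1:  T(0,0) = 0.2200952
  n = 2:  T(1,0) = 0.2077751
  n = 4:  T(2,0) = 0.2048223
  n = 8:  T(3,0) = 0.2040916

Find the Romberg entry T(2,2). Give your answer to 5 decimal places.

0.20385

Richardson extrapolation on the trapezoidal column (denominator 4−1=3):
T(1,1) = (4·0.2077751 − 0.2200952) / 3 = 0.2036684
T(2,1) = (4·0.2048223 − 0.2077751) / 3 = 0.2038380
T(2,2) = (16·0.2038380 − 0.2036684) / 15 = 0.2038493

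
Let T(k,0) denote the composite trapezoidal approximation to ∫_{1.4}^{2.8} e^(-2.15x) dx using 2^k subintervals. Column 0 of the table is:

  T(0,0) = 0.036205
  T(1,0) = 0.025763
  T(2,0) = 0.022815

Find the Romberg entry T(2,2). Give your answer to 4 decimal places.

Richardson extrapolation on the trapezoidal column (denominator 4−1=3):
T(1,1) = 0.025763 + (0.025763 − 0.036205)/3 = 0.022282
T(2,1) = (4·0.022815 − 0.025763) / 3 = 0.021832
T(2,2) = (16·0.021832 − 0.022282) / 15 = 0.021802

0.0218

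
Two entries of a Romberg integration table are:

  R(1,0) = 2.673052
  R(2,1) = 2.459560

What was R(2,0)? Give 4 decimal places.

From R(2,1) = (4·R(2,0) − R(1,0))/3, solve for R(2,0):
4·R(2,0) = 3·2.459560 + 2.673052 = 10.051732
R(2,0) = 2.512933

2.5129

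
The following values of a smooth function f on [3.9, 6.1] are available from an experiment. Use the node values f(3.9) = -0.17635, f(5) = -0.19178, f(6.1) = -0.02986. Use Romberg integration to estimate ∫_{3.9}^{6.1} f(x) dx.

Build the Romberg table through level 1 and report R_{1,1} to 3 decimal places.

-0.357

R_{0,0} (trapezoid, 1 panel, h=2.2000): -0.22683
R_{1,0} (trapezoid, 2 panels, h=1.1000): -0.32437
R_{1,1} = -0.32437 + (-0.32437 − (-0.22683))/3 = -0.35688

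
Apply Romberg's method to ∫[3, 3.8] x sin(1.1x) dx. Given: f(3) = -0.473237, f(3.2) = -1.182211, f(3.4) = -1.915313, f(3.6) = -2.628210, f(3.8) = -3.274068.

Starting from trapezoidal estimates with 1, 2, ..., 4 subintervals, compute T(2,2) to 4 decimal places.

T(0,0) (trapezoid, 1 panel, h=0.8000): -1.498922
T(1,0) (trapezoid, 2 panels, h=0.4000): -1.515586
T(2,0) (trapezoid, 4 panels, h=0.2000): -1.519877
T(1,1) = -1.515586 + (-1.515586 − (-1.498922))/3 = -1.521141
T(2,1) = -1.519877 + (-1.519877 − (-1.515586))/3 = -1.521307
T(2,2) = -1.521307 + (-1.521307 − (-1.521141))/15 = -1.521318

-1.5213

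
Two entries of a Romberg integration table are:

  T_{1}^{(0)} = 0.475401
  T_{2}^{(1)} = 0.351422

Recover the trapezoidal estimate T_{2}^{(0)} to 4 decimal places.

From T_{2}^{(1)} = (4·T_{2}^{(0)} − T_{1}^{(0)})/3, solve for T_{2}^{(0)}:
4·T_{2}^{(0)} = 3·0.351422 + 0.475401 = 1.529667
T_{2}^{(0)} = 0.382417

0.3824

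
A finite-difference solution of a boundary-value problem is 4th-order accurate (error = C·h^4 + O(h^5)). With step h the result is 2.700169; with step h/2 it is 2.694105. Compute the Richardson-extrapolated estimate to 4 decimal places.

Extrapolated value = (16·A(h/2) − A(h)) / (16 − 1)
= (16·2.694105 − 2.700169) / 15
= 40.405511 / 15 = 2.693701

2.6937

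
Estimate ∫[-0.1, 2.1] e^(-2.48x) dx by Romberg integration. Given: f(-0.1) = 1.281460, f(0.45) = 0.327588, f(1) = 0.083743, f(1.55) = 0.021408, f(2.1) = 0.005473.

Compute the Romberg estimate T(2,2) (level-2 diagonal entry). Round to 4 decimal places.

0.5178

T(0,0) (trapezoid, 1 panel, h=2.2000): 1.415626
T(1,0) (trapezoid, 2 panels, h=1.1000): 0.799930
T(2,0) (trapezoid, 4 panels, h=0.5500): 0.591913
T(1,1) = 0.799930 + (0.799930 − 1.415626)/3 = 0.594698
T(2,1) = 0.591913 + (0.591913 − 0.799930)/3 = 0.522574
T(2,2) = 0.522574 + (0.522574 − 0.594698)/15 = 0.517766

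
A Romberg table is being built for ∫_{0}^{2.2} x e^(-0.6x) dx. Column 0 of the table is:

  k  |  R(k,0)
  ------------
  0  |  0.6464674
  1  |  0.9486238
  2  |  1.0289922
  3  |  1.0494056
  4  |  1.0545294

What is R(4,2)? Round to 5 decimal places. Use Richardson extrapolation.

R(3,1) = (4·1.0494056 − 1.0289922) / 3 = 1.0562101
R(4,1) = 1.0545294 + (1.0545294 − 1.0494056)/3 = 1.0562373
R(4,2) = (16·1.0562373 − 1.0562101) / 15 = 1.0562391

1.05624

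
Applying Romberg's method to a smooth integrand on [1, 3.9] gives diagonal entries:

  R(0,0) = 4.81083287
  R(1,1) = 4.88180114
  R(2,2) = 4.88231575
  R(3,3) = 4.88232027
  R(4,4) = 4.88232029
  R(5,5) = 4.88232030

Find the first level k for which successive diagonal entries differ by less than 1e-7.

|R(1,1) − R(0,0)| = 0.07096827 ≥ 1e-7
|R(2,2) − R(1,1)| = 0.00051461 ≥ 1e-7
|R(3,3) − R(2,2)| = 0.00000452 ≥ 1e-7
|R(4,4) − R(3,3)| = 0.00000002 < 1e-7

k = 4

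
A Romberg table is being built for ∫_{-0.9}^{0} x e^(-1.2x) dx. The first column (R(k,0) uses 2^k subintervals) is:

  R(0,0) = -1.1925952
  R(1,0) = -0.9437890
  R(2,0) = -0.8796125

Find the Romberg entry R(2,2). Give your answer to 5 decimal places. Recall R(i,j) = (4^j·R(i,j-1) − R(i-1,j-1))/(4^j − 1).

-0.85804

R(1,1) = -0.9437890 + (-0.9437890 − (-1.1925952))/3 = -0.8608536
R(2,1) = (4·(-0.8796125) − (-0.9437890)) / 3 = -0.8582203
R(2,2) = -0.8582203 + (-0.8582203 − (-0.8608536))/15 = -0.8580447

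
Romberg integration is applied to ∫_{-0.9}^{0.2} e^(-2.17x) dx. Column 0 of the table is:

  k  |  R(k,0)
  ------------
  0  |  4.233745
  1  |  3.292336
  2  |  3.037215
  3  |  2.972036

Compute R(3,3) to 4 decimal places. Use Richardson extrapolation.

2.9502

R(1,1) = (4·3.292336 − 4.233745) / 3 = 2.978533
R(2,1) = 3.037215 + (3.037215 − 3.292336)/3 = 2.952175
R(3,1) = 2.972036 + (2.972036 − 3.037215)/3 = 2.950310
R(2,2) = (16·2.952175 − 2.978533) / 15 = 2.950418
R(3,2) = 2.950310 + (2.950310 − 2.952175)/15 = 2.950186
R(3,3) = 2.950186 + (2.950186 − 2.950418)/63 = 2.950182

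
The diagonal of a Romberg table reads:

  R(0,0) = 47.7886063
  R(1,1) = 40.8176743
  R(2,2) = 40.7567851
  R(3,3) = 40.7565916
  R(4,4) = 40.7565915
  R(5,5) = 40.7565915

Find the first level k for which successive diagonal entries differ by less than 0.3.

|R(1,1) − R(0,0)| = 6.9709320 ≥ 0.3
|R(2,2) − R(1,1)| = 0.0608892 < 0.3

k = 2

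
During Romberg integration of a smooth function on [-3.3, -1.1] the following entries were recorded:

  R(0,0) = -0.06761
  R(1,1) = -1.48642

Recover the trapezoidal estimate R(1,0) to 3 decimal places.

-1.132

From R(1,1) = (4·R(1,0) − R(0,0))/3, solve for R(1,0):
4·R(1,0) = 3·(-1.48642) + (-0.06761) = -4.52687
R(1,0) = -1.13172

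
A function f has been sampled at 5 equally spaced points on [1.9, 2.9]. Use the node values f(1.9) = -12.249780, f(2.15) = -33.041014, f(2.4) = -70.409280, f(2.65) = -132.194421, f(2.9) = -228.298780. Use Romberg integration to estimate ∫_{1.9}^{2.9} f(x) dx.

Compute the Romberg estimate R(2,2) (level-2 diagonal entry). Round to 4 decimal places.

R(0,0) (trapezoid, 1 panel, h=1.0000): -120.274280
R(1,0) (trapezoid, 2 panels, h=0.5000): -95.341780
R(2,0) (trapezoid, 4 panels, h=0.2500): -88.979749
R(1,1) = -95.341780 + (-95.341780 − (-120.274280))/3 = -87.030947
R(2,1) = -88.979749 + (-88.979749 − (-95.341780))/3 = -86.859072
R(2,2) = -86.859072 + (-86.859072 − (-87.030947))/15 = -86.847614

-86.8476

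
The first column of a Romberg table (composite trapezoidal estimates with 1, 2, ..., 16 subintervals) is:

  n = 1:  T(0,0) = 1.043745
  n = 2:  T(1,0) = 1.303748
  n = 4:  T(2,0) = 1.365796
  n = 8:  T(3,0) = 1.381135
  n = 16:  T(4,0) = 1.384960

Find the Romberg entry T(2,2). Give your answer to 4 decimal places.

1.3862

Richardson extrapolation on the trapezoidal column (denominator 4−1=3):
T(1,1) = (4·1.303748 − 1.043745) / 3 = 1.390416
T(2,1) = (4·1.365796 − 1.303748) / 3 = 1.386479
T(2,2) = (16·1.386479 − 1.390416) / 15 = 1.386217
(Column j=1 coincides with Simpson's rule on the same nodes.)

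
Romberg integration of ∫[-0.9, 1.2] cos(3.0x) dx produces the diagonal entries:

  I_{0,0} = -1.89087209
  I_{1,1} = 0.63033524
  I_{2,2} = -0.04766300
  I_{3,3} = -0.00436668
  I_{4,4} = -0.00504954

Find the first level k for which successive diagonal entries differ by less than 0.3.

k = 3

|I_{1,1} − I_{0,0}| = 2.52120733 ≥ 0.3
|I_{2,2} − I_{1,1}| = 0.67799824 ≥ 0.3
|I_{3,3} − I_{2,2}| = 0.04329632 < 0.3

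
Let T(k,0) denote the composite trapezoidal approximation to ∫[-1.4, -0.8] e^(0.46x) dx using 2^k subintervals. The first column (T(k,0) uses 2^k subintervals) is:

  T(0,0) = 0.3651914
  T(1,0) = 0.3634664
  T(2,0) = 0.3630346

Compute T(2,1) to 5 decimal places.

0.36289

T(2,1) = 0.3630346 + (0.3630346 − 0.3634664)/3 = 0.3628907
(Column j=1 coincides with Simpson's rule on the same nodes.)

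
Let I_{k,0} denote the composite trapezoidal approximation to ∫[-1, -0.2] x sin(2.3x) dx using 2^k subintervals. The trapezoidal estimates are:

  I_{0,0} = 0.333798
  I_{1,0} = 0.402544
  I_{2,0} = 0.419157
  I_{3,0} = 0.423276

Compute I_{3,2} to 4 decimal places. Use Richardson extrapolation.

I_{2,1} = (4·0.419157 − 0.402544) / 3 = 0.424695
I_{3,1} = (4·0.423276 − 0.419157) / 3 = 0.424649
I_{3,2} = (16·0.424649 − 0.424695) / 15 = 0.424646

0.4246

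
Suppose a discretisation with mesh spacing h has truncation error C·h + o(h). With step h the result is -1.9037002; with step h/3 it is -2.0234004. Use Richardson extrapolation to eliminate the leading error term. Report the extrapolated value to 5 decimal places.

-2.08325

Extrapolated value = (3·A(h/3) − A(h)) / (3 − 1)
= (3·(-2.0234004) − (-1.9037002)) / 2
= -4.1665010 / 2 = -2.0832505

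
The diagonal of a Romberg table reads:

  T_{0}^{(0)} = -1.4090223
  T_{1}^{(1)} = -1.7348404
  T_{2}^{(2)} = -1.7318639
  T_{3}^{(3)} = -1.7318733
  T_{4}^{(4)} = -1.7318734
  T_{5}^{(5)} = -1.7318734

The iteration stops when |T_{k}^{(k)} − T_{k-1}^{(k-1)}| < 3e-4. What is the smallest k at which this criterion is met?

|T_{1}^{(1)} − T_{0}^{(0)}| = 0.3258181 ≥ 3e-4
|T_{2}^{(2)} − T_{1}^{(1)}| = 0.0029765 ≥ 3e-4
|T_{3}^{(3)} − T_{2}^{(2)}| = 0.0000094 < 3e-4

k = 3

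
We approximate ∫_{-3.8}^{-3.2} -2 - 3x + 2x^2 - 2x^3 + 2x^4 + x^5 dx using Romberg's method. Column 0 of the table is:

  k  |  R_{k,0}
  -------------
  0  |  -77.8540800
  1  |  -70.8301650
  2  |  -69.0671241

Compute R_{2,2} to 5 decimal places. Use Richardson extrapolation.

R_{1,1} = (4·(-70.8301650) − (-77.8540800)) / 3 = -68.4888600
R_{2,1} = (4·(-69.0671241) − (-70.8301650)) / 3 = -68.4794438
R_{2,2} = (16·(-68.4794438) − (-68.4888600)) / 15 = -68.4788161

-68.47882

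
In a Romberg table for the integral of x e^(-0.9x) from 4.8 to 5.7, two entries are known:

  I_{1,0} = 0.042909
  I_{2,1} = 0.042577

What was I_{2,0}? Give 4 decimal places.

0.0427

From I_{2,1} = (4·I_{2,0} − I_{1,0})/3, solve for I_{2,0}:
4·I_{2,0} = 3·0.042577 + 0.042909 = 0.170640
I_{2,0} = 0.042660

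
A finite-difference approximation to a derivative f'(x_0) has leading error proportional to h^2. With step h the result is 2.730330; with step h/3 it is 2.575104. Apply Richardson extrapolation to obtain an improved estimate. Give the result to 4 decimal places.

The leading error scales as h^2; refining by a factor of 3 reduces it by 3^2 = 9.
Extrapolated value = (9·A(h/3) − A(h)) / (9 − 1)
= (9·2.575104 − 2.730330) / 8
= 20.445606 / 8 = 2.555701

2.5557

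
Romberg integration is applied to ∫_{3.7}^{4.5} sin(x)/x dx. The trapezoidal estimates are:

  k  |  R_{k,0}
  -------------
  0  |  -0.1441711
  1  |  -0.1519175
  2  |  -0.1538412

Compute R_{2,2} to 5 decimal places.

-0.15448

Richardson extrapolation on the trapezoidal column (denominator 4−1=3):
R_{1,1} = -0.1519175 + (-0.1519175 − (-0.1441711))/3 = -0.1544996
R_{2,1} = (4·(-0.1538412) − (-0.1519175)) / 3 = -0.1544824
R_{2,2} = -0.1544824 + (-0.1544824 − (-0.1544996))/15 = -0.1544813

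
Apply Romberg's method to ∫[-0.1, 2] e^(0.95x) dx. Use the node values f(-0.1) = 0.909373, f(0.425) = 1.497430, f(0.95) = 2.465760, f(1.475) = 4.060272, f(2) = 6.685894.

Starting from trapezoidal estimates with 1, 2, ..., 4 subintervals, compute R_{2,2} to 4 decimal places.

6.0807

R_{0,0} (trapezoid, 1 panel, h=2.1000): 7.975030
R_{1,0} (trapezoid, 2 panels, h=1.0500): 6.576563
R_{2,0} (trapezoid, 4 panels, h=0.5250): 6.206075
R_{1,1} = 6.576563 + (6.576563 − 7.975030)/3 = 6.110407
R_{2,1} = 6.206075 + (6.206075 − 6.576563)/3 = 6.082579
R_{2,2} = 6.082579 + (6.082579 − 6.110407)/15 = 6.080724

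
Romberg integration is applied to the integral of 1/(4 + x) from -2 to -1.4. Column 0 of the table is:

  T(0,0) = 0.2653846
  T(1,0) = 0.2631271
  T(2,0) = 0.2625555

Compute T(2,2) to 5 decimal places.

0.26236

Richardson extrapolation on the trapezoidal column (denominator 4−1=3):
T(1,1) = (4·0.2631271 − 0.2653846) / 3 = 0.2623746
T(2,1) = 0.2625555 + (0.2625555 − 0.2631271)/3 = 0.2623650
T(2,2) = (16·0.2623650 − 0.2623746) / 15 = 0.2623644
(Column j=1 coincides with Simpson's rule on the same nodes.)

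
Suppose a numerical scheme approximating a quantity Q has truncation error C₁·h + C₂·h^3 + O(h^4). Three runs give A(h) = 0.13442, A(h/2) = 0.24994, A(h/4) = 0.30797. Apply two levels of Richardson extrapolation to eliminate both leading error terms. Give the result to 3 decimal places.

First eliminate the h term (factor 2^1 = 2):
  B₁ = (2·0.24994 − 0.13442)/1 = 0.36546
  B₂ = (2·0.30797 − 0.24994)/1 = 0.36600
Then eliminate the h^3 term (factor 2^3 = 8):
  (8·0.36600 − 0.36546)/7 = 0.36608

0.366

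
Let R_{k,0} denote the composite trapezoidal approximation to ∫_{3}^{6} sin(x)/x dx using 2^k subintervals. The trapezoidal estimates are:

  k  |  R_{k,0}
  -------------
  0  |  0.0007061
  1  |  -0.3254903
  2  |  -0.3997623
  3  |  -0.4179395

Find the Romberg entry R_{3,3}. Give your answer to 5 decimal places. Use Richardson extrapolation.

-0.42397

Richardson extrapolation on the trapezoidal column (denominator 4−1=3):
R_{1,1} = -0.3254903 + (-0.3254903 − 0.0007061)/3 = -0.4342224
R_{2,1} = (4·(-0.3997623) − (-0.3254903)) / 3 = -0.4245196
R_{3,1} = (4·(-0.4179395) − (-0.3997623)) / 3 = -0.4239986
R_{2,2} = (16·(-0.4245196) − (-0.4342224)) / 15 = -0.4238727
R_{3,2} = (16·(-0.4239986) − (-0.4245196)) / 15 = -0.4239639
R_{3,3} = -0.4239639 + (-0.4239639 − (-0.4238727))/63 = -0.4239653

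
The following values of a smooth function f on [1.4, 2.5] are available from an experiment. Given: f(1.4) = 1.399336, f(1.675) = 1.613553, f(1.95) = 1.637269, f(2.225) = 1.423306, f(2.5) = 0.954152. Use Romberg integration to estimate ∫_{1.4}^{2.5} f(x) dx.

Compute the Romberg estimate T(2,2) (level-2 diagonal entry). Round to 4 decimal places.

T(0,0) (trapezoid, 1 panel, h=1.1000): 1.294418
T(1,0) (trapezoid, 2 panels, h=0.5500): 1.547707
T(2,0) (trapezoid, 4 panels, h=0.2750): 1.608990
T(1,1) = 1.547707 + (1.547707 − 1.294418)/3 = 1.632137
T(2,1) = 1.608990 + (1.608990 − 1.547707)/3 = 1.629418
T(2,2) = 1.629418 + (1.629418 − 1.632137)/15 = 1.629237

1.6292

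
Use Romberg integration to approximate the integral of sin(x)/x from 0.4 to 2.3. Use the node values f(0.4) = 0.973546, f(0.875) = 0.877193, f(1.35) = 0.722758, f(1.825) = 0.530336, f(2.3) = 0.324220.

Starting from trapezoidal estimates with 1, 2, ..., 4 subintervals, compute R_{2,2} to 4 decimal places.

R_{0,0} (trapezoid, 1 panel, h=1.9000): 1.232878
R_{1,0} (trapezoid, 2 panels, h=0.9500): 1.303059
R_{2,0} (trapezoid, 4 panels, h=0.4750): 1.320106
R_{1,1} = 1.303059 + (1.303059 − 1.232878)/3 = 1.326453
R_{2,1} = 1.320106 + (1.320106 − 1.303059)/3 = 1.325788
R_{2,2} = 1.325788 + (1.325788 − 1.326453)/15 = 1.325744

1.3257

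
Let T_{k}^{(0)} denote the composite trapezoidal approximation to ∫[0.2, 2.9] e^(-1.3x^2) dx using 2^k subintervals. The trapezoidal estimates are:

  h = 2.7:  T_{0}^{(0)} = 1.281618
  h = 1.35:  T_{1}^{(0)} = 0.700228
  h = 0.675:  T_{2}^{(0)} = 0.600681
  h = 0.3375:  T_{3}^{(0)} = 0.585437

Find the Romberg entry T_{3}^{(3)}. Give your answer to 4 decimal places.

0.5814

T_{1}^{(1)} = 0.700228 + (0.700228 − 1.281618)/3 = 0.506431
T_{2}^{(1)} = (4·0.600681 − 0.700228) / 3 = 0.567499
T_{3}^{(1)} = (4·0.585437 − 0.600681) / 3 = 0.580356
T_{2}^{(2)} = (16·0.567499 − 0.506431) / 15 = 0.571570
T_{3}^{(2)} = (16·0.580356 − 0.567499) / 15 = 0.581213
T_{3}^{(3)} = (64·0.581213 − 0.571570) / 63 = 0.581366
(Column j=1 coincides with Simpson's rule on the same nodes.)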